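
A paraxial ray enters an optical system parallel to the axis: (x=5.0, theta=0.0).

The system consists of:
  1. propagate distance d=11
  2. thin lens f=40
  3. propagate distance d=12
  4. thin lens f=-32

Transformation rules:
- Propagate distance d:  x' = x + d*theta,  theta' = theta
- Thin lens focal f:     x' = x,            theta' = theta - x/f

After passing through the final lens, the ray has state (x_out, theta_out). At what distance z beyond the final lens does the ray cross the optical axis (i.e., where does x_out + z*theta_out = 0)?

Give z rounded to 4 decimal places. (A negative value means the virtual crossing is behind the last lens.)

Answer: 224.0000

Derivation:
Initial: x=5.0000 theta=0.0000
After 1 (propagate distance d=11): x=5.0000 theta=0.0000
After 2 (thin lens f=40): x=5.0000 theta=-0.1250
After 3 (propagate distance d=12): x=3.5000 theta=-0.1250
After 4 (thin lens f=-32): x=3.5000 theta=-1/64 (≈-0.0156)
z_focus = -x_out/theta_out = -(3.5000)/(-1/64) = 224.0000
Rounded to 4 decimal places: z = 224.0000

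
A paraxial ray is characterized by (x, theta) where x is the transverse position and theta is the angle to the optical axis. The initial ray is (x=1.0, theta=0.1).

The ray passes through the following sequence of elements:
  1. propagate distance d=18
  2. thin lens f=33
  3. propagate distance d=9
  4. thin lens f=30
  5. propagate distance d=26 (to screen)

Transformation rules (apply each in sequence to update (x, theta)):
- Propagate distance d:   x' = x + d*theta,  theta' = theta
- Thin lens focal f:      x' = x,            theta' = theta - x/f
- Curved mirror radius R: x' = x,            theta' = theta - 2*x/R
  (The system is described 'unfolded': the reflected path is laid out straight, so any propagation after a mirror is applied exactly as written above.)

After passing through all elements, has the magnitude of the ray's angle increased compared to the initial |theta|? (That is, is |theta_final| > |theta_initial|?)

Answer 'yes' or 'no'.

Initial: x=1.0000 theta=0.1000
After 1 (propagate distance d=18): x=2.8000 theta=0.1000
After 2 (thin lens f=33): x=2.8000 theta=1/66 (≈0.0152)
After 3 (propagate distance d=9): x=323/110 (≈2.9364) theta=1/66 (≈0.0152)
After 4 (thin lens f=30): x=323/110 (≈2.9364) theta=-91/1100 (≈-0.0827)
After 5 (propagate distance d=26 (to screen)): x=216/275 (≈0.7855) theta=-91/1100 (≈-0.0827)
|theta_initial|=0.1000 |theta_final|=91/1100 (≈0.0827) -> not increased

Answer: no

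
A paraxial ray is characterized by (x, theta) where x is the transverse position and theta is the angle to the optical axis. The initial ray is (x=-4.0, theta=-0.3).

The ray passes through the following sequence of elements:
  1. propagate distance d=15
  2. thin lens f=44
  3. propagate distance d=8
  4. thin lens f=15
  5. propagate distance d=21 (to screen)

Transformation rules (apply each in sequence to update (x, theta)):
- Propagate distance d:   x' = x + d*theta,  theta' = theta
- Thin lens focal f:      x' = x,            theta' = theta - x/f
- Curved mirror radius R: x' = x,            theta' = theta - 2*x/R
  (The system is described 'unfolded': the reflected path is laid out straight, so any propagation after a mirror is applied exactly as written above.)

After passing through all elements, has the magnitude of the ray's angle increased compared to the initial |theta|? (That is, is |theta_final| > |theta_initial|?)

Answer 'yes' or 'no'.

Initial: x=-4.0000 theta=-0.3000
After 1 (propagate distance d=15): x=-8.5000 theta=-0.3000
After 2 (thin lens f=44): x=-8.5000 theta=-47/440 (≈-0.1068)
After 3 (propagate distance d=8): x=-1029/110 (≈-9.3545) theta=-47/440 (≈-0.1068)
After 4 (thin lens f=15): x=-1029/110 (≈-9.3545) theta=1137/2200 (≈0.5168)
After 5 (propagate distance d=21 (to screen)): x=3297/2200 (≈1.4986) theta=1137/2200 (≈0.5168)
|theta_initial|=0.3000 |theta_final|=1137/2200 (≈0.5168) -> increased

Answer: yes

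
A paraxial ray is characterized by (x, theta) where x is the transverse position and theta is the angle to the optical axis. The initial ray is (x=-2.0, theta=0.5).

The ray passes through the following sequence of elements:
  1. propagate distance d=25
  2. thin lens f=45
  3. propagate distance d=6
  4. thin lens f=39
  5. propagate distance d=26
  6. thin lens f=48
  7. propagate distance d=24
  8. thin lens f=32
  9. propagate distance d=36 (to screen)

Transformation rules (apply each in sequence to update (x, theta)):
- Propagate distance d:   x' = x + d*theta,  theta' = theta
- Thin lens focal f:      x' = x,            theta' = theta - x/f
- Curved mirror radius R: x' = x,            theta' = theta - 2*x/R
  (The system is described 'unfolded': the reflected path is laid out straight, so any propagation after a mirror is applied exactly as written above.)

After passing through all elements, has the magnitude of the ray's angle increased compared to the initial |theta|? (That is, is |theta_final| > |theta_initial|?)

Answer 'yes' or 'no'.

Initial: x=-2.0000 theta=0.5000
After 1 (propagate distance d=25): x=10.5000 theta=0.5000
After 2 (thin lens f=45): x=10.5000 theta=4/15 (≈0.2667)
After 3 (propagate distance d=6): x=12.1000 theta=4/15 (≈0.2667)
After 4 (thin lens f=39): x=12.1000 theta=-17/390 (≈-0.0436)
After 5 (propagate distance d=26): x=329/30 (≈10.9667) theta=-17/390 (≈-0.0436)
After 6 (thin lens f=48): x=329/30 (≈10.9667) theta=-5093/18720 (≈-0.2721)
After 7 (propagate distance d=24): x=3461/780 (≈4.4372) theta=-5093/18720 (≈-0.2721)
After 8 (thin lens f=32): x=3461/780 (≈4.4372) theta=-6151/14976 (≈-0.4107)
After 9 (propagate distance d=36 (to screen)): x=-64577/6240 (≈-10.3489) theta=-6151/14976 (≈-0.4107)
|theta_initial|=0.5000 |theta_final|=6151/14976 (≈0.4107) -> not increased

Answer: no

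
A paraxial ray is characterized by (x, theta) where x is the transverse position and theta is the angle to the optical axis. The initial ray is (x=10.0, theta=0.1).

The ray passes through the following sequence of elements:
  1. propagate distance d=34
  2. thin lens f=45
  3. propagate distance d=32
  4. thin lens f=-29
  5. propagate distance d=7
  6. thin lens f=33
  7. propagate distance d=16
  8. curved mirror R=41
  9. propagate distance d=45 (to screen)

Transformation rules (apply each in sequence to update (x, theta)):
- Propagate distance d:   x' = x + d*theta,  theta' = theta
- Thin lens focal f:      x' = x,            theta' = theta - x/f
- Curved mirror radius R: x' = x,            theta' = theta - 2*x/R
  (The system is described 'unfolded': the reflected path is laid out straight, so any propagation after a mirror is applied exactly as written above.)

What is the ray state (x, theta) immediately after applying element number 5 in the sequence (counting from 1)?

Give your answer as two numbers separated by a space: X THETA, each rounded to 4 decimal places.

Initial: x=10.0000 theta=0.1000
After 1 (propagate distance d=34): x=13.4000 theta=0.1000
After 2 (thin lens f=45): x=13.4000 theta=-89/450 (≈-0.1978)
After 3 (propagate distance d=32): x=1591/225 (≈7.0711) theta=-89/450 (≈-0.1978)
After 4 (thin lens f=-29): x=1591/225 (≈7.0711) theta=601/13050 (≈0.0461)
After 5 (propagate distance d=7): x=19297/2610 (≈7.3935) theta=601/13050 (≈0.0461)
Rounded to 4 decimal places: x = 7.3935, theta = 0.0461

Answer: 7.3935 0.0461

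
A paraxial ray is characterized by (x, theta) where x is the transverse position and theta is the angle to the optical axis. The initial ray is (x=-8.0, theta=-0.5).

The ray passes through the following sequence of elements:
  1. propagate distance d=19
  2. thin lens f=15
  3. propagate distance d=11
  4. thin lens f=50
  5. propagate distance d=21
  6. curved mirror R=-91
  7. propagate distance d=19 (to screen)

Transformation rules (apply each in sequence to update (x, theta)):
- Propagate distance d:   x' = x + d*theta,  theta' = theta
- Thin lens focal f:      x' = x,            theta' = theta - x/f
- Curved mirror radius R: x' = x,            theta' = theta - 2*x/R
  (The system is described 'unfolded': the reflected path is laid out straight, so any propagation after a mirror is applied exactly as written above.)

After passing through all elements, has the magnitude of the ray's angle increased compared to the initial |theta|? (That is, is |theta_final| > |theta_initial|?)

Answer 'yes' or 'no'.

Initial: x=-8.0000 theta=-0.5000
After 1 (propagate distance d=19): x=-17.5000 theta=-0.5000
After 2 (thin lens f=15): x=-17.5000 theta=2/3 (≈0.6667)
After 3 (propagate distance d=11): x=-61/6 (≈-10.1667) theta=2/3 (≈0.6667)
After 4 (thin lens f=50): x=-61/6 (≈-10.1667) theta=0.8700
After 5 (propagate distance d=21): x=2431/300 (≈8.1033) theta=0.8700
After 6 (curved mirror R=-91): x=2431/300 (≈8.1033) theta=2201/2100 (≈1.0481)
After 7 (propagate distance d=19 (to screen)): x=4903/175 (≈28.0171) theta=2201/2100 (≈1.0481)
|theta_initial|=0.5000 |theta_final|=2201/2100 (≈1.0481) -> increased

Answer: yes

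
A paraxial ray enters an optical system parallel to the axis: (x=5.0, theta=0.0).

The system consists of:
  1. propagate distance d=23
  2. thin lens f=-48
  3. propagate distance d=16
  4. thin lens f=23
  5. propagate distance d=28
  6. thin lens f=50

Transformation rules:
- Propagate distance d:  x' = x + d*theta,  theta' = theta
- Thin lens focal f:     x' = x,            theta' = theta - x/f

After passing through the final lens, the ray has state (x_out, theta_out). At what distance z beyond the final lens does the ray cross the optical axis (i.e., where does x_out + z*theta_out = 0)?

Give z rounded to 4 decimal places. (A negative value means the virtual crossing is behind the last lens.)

Answer: 6.8239

Derivation:
Initial: x=5.0000 theta=0.0000
After 1 (propagate distance d=23): x=5.0000 theta=0.0000
After 2 (thin lens f=-48): x=5.0000 theta=5/48 (≈0.1042)
After 3 (propagate distance d=16): x=20/3 (≈6.6667) theta=5/48 (≈0.1042)
After 4 (thin lens f=23): x=20/3 (≈6.6667) theta=-205/1104 (≈-0.1857)
After 5 (propagate distance d=28): x=135/92 (≈1.4674) theta=-205/1104 (≈-0.1857)
After 6 (thin lens f=50): x=135/92 (≈1.4674) theta=-1187/5520 (≈-0.2150)
z_focus = -x_out/theta_out = -(135/92)/(-1187/5520) = 8100/1187 ≈ 6.8239
Rounded to 4 decimal places: z = 6.8239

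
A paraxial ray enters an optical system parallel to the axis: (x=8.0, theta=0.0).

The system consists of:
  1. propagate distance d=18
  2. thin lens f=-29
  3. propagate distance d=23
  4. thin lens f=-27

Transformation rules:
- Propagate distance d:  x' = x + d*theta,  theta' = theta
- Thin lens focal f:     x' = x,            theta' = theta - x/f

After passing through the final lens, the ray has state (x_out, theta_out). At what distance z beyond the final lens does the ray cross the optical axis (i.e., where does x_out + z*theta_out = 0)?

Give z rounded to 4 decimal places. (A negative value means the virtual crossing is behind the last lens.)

Answer: -17.7722

Derivation:
Initial: x=8.0000 theta=0.0000
After 1 (propagate distance d=18): x=8.0000 theta=0.0000
After 2 (thin lens f=-29): x=8.0000 theta=8/29 (≈0.2759)
After 3 (propagate distance d=23): x=416/29 (≈14.3448) theta=8/29 (≈0.2759)
After 4 (thin lens f=-27): x=416/29 (≈14.3448) theta=632/783 (≈0.8072)
z_focus = -x_out/theta_out = -(416/29)/(632/783) = -1404/79 ≈ -17.7722
Rounded to 4 decimal places: z = -17.7722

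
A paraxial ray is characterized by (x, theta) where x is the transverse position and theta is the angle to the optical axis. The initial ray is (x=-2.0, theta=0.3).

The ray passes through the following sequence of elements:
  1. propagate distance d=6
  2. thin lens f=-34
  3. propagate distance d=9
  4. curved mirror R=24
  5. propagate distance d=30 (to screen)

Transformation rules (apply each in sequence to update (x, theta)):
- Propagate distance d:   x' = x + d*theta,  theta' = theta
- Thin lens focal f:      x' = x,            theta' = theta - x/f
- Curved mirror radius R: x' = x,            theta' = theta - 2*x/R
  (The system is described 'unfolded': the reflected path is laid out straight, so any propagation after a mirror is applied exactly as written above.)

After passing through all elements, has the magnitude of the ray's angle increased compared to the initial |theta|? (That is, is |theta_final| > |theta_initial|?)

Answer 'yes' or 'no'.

Initial: x=-2.0000 theta=0.3000
After 1 (propagate distance d=6): x=-0.2000 theta=0.3000
After 2 (thin lens f=-34): x=-0.2000 theta=5/17 (≈0.2941)
After 3 (propagate distance d=9): x=208/85 (≈2.4471) theta=5/17 (≈0.2941)
After 4 (curved mirror R=24): x=208/85 (≈2.4471) theta=23/255 (≈0.0902)
After 5 (propagate distance d=30 (to screen)): x=438/85 (≈5.1529) theta=23/255 (≈0.0902)
|theta_initial|=0.3000 |theta_final|=23/255 (≈0.0902) -> not increased

Answer: no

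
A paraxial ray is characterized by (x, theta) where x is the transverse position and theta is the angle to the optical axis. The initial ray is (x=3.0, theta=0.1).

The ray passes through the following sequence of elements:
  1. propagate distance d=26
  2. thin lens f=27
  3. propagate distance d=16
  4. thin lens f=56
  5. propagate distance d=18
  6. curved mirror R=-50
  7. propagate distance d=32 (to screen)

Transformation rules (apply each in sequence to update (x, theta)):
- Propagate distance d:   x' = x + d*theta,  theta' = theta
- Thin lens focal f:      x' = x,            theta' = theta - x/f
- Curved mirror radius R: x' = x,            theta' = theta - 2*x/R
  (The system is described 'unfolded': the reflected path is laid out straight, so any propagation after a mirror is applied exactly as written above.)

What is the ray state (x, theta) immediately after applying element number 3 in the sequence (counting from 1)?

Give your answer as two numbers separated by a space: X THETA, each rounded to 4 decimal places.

Answer: 3.8815 -0.1074

Derivation:
Initial: x=3.0000 theta=0.1000
After 1 (propagate distance d=26): x=5.6000 theta=0.1000
After 2 (thin lens f=27): x=5.6000 theta=-29/270 (≈-0.1074)
After 3 (propagate distance d=16): x=524/135 (≈3.8815) theta=-29/270 (≈-0.1074)
Rounded to 4 decimal places: x = 3.8815, theta = -0.1074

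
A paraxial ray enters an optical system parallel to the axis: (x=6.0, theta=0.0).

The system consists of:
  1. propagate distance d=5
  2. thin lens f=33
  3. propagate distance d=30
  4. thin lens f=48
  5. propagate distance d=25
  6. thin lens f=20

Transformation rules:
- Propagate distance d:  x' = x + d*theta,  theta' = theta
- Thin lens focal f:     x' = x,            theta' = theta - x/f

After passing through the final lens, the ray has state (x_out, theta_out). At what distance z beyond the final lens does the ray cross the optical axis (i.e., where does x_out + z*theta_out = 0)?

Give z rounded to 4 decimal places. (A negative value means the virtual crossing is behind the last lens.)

Initial: x=6.0000 theta=0.0000
After 1 (propagate distance d=5): x=6.0000 theta=0.0000
After 2 (thin lens f=33): x=6.0000 theta=-2/11 (≈-0.1818)
After 3 (propagate distance d=30): x=6/11 (≈0.5455) theta=-2/11 (≈-0.1818)
After 4 (thin lens f=48): x=6/11 (≈0.5455) theta=-17/88 (≈-0.1932)
After 5 (propagate distance d=25): x=-377/88 (≈-4.2841) theta=-17/88 (≈-0.1932)
After 6 (thin lens f=20): x=-377/88 (≈-4.2841) theta=37/1760 (≈0.0210)
z_focus = -x_out/theta_out = -(-377/88)/(37/1760) = 7540/37 ≈ 203.7838
Rounded to 4 decimal places: z = 203.7838

Answer: 203.7838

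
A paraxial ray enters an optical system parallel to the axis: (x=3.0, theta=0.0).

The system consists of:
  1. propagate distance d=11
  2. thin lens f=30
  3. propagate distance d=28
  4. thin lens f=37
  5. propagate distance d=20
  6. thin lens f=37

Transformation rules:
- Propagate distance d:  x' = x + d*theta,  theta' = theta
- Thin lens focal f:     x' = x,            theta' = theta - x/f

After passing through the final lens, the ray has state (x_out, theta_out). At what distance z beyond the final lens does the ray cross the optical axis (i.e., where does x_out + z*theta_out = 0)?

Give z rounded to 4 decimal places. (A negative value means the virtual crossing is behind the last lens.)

Answer: -35.4437

Derivation:
Initial: x=3.0000 theta=0.0000
After 1 (propagate distance d=11): x=3.0000 theta=0.0000
After 2 (thin lens f=30): x=3.0000 theta=-0.1000
After 3 (propagate distance d=28): x=0.2000 theta=-0.1000
After 4 (thin lens f=37): x=0.2000 theta=-39/370 (≈-0.1054)
After 5 (propagate distance d=20): x=-353/185 (≈-1.9081) theta=-39/370 (≈-0.1054)
After 6 (thin lens f=37): x=-353/185 (≈-1.9081) theta=-737/13690 (≈-0.0538)
z_focus = -x_out/theta_out = -(-353/185)/(-737/13690) = -26122/737 ≈ -35.4437
Rounded to 4 decimal places: z = -35.4437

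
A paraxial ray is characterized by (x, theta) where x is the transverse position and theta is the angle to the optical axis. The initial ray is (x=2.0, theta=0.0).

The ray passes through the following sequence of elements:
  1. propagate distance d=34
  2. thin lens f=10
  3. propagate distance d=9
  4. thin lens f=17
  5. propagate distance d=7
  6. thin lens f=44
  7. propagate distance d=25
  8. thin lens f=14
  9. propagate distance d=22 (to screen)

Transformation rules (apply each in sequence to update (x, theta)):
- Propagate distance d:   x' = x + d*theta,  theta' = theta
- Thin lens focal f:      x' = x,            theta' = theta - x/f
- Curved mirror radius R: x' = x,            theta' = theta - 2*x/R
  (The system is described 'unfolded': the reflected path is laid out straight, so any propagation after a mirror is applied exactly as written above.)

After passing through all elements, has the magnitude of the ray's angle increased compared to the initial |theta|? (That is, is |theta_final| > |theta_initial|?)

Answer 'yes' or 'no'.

Answer: yes

Derivation:
Initial: x=2.0000 theta=0.0000
After 1 (propagate distance d=34): x=2.0000 theta=0.0000
After 2 (thin lens f=10): x=2.0000 theta=-0.2000
After 3 (propagate distance d=9): x=0.2000 theta=-0.2000
After 4 (thin lens f=17): x=0.2000 theta=-18/85 (≈-0.2118)
After 5 (propagate distance d=7): x=-109/85 (≈-1.2824) theta=-18/85 (≈-0.2118)
After 6 (thin lens f=44): x=-109/85 (≈-1.2824) theta=-683/3740 (≈-0.1826)
After 7 (propagate distance d=25): x=-21871/3740 (≈-5.8479) theta=-683/3740 (≈-0.1826)
After 8 (thin lens f=14): x=-21871/3740 (≈-5.8479) theta=1119/4760 (≈0.2351)
After 9 (propagate distance d=22 (to screen)): x=-8849/13090 (≈-0.6760) theta=1119/4760 (≈0.2351)
|theta_initial|=0.0000 |theta_final|=1119/4760 (≈0.2351) -> increased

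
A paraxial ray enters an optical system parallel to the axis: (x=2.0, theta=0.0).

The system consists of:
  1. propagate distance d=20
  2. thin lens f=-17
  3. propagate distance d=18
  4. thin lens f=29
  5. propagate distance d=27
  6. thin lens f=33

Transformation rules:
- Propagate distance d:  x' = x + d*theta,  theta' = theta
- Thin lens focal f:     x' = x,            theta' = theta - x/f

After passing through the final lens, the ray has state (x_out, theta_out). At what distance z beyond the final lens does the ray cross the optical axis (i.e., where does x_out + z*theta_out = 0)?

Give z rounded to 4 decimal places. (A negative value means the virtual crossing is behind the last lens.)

Initial: x=2.0000 theta=0.0000
After 1 (propagate distance d=20): x=2.0000 theta=0.0000
After 2 (thin lens f=-17): x=2.0000 theta=2/17 (≈0.1176)
After 3 (propagate distance d=18): x=70/17 (≈4.1176) theta=2/17 (≈0.1176)
After 4 (thin lens f=29): x=70/17 (≈4.1176) theta=-12/493 (≈-0.0243)
After 5 (propagate distance d=27): x=1706/493 (≈3.4604) theta=-12/493 (≈-0.0243)
After 6 (thin lens f=33): x=1706/493 (≈3.4604) theta=-2102/16269 (≈-0.1292)
z_focus = -x_out/theta_out = -(1706/493)/(-2102/16269) = 28149/1051 ≈ 26.7831
Rounded to 4 decimal places: z = 26.7831

Answer: 26.7831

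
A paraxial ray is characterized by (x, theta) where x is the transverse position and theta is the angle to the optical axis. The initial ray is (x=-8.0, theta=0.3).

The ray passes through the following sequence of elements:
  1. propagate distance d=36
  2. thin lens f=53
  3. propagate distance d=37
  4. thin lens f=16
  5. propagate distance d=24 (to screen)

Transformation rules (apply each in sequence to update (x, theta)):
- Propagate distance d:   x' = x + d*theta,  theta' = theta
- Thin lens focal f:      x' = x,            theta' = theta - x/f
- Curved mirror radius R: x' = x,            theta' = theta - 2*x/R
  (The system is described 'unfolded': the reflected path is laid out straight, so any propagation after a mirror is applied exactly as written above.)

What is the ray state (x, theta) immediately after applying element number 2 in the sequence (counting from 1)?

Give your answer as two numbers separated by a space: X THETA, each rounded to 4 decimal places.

Initial: x=-8.0000 theta=0.3000
After 1 (propagate distance d=36): x=2.8000 theta=0.3000
After 2 (thin lens f=53): x=2.8000 theta=131/530 (≈0.2472)
Rounded to 4 decimal places: x = 2.8000, theta = 0.2472

Answer: 2.8000 0.2472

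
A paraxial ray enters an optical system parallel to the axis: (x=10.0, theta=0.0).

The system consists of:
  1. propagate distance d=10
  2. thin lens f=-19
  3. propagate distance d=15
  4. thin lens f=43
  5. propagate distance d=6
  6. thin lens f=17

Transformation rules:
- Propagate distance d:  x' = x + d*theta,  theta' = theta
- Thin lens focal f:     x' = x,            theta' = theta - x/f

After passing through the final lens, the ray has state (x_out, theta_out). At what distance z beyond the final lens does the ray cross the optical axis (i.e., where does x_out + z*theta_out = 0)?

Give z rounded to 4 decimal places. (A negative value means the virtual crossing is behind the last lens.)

Initial: x=10.0000 theta=0.0000
After 1 (propagate distance d=10): x=10.0000 theta=0.0000
After 2 (thin lens f=-19): x=10.0000 theta=10/19 (≈0.5263)
After 3 (propagate distance d=15): x=340/19 (≈17.8947) theta=10/19 (≈0.5263)
After 4 (thin lens f=43): x=340/19 (≈17.8947) theta=90/817 (≈0.1102)
After 5 (propagate distance d=6): x=15160/817 (≈18.5557) theta=90/817 (≈0.1102)
After 6 (thin lens f=17): x=15160/817 (≈18.5557) theta=-13630/13889 (≈-0.9814)
z_focus = -x_out/theta_out = -(15160/817)/(-13630/13889) = 25772/1363 ≈ 18.9083
Rounded to 4 decimal places: z = 18.9083

Answer: 18.9083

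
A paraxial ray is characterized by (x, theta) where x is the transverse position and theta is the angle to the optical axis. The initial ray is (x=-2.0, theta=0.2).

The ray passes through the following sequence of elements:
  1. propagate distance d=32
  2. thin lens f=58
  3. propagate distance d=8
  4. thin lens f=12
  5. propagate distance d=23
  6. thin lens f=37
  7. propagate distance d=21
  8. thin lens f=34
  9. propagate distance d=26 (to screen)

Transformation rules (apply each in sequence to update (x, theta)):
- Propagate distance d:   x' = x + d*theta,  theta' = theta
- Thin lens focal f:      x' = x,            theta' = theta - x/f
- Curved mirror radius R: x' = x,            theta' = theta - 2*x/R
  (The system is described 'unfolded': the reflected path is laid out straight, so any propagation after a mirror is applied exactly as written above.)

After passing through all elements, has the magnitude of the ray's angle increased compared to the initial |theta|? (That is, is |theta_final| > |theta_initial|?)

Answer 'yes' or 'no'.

Answer: no

Derivation:
Initial: x=-2.0000 theta=0.2000
After 1 (propagate distance d=32): x=4.4000 theta=0.2000
After 2 (thin lens f=58): x=4.4000 theta=18/145 (≈0.1241)
After 3 (propagate distance d=8): x=782/145 (≈5.3931) theta=18/145 (≈0.1241)
After 4 (thin lens f=12): x=782/145 (≈5.3931) theta=-283/870 (≈-0.3253)
After 5 (propagate distance d=23): x=-1817/870 (≈-2.0885) theta=-283/870 (≈-0.3253)
After 6 (thin lens f=37): x=-1817/870 (≈-2.0885) theta=-4327/16095 (≈-0.2688)
After 7 (propagate distance d=21): x=-248963/32190 (≈-7.7342) theta=-4327/16095 (≈-0.2688)
After 8 (thin lens f=34): x=-248963/32190 (≈-7.7342) theta=-15091/364820 (≈-0.0414)
After 9 (propagate distance d=26 (to screen)): x=-482092/54723 (≈-8.8097) theta=-15091/364820 (≈-0.0414)
|theta_initial|=0.2000 |theta_final|=15091/364820 (≈0.0414) -> not increased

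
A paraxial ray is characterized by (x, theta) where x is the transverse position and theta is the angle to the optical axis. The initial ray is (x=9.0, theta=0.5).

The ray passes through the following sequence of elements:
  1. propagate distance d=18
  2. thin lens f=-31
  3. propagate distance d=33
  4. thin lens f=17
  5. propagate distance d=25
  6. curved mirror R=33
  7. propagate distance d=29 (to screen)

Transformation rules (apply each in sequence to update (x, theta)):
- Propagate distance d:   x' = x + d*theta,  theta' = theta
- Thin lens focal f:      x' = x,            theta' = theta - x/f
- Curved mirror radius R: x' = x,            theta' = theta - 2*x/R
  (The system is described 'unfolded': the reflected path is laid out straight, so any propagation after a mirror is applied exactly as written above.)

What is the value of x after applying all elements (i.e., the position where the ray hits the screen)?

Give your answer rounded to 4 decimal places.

Answer: -61.5373

Derivation:
Initial: x=9.0000 theta=0.5000
After 1 (propagate distance d=18): x=18.0000 theta=0.5000
After 2 (thin lens f=-31): x=18.0000 theta=67/62 (≈1.0806)
After 3 (propagate distance d=33): x=3327/62 (≈53.6613) theta=67/62 (≈1.0806)
After 4 (thin lens f=17): x=3327/62 (≈53.6613) theta=-1094/527 (≈-2.0759)
After 5 (propagate distance d=25): x=1859/1054 (≈1.7638) theta=-1094/527 (≈-2.0759)
After 6 (curved mirror R=33): x=1859/1054 (≈1.7638) theta=-203/93 (≈-2.1828)
After 7 (propagate distance d=29 (to screen)): x=-194581/3162 (≈-61.5373) theta=-203/93 (≈-2.1828)
Rounded to 4 decimal places: x = -61.5373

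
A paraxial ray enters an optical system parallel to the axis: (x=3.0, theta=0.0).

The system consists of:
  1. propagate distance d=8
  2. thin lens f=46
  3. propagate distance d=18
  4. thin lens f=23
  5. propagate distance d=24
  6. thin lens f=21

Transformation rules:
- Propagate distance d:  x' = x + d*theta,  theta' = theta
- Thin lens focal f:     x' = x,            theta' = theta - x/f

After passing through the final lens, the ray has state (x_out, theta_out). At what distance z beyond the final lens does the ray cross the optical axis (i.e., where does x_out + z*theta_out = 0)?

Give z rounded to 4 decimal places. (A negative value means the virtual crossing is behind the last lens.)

Initial: x=3.0000 theta=0.0000
After 1 (propagate distance d=8): x=3.0000 theta=0.0000
After 2 (thin lens f=46): x=3.0000 theta=-3/46 (≈-0.0652)
After 3 (propagate distance d=18): x=42/23 (≈1.8261) theta=-3/46 (≈-0.0652)
After 4 (thin lens f=23): x=42/23 (≈1.8261) theta=-153/1058 (≈-0.1446)
After 5 (propagate distance d=24): x=-870/529 (≈-1.6446) theta=-153/1058 (≈-0.1446)
After 6 (thin lens f=21): x=-870/529 (≈-1.6446) theta=-491/7406 (≈-0.0663)
z_focus = -x_out/theta_out = -(-870/529)/(-491/7406) = -12180/491 ≈ -24.8065
Rounded to 4 decimal places: z = -24.8065

Answer: -24.8065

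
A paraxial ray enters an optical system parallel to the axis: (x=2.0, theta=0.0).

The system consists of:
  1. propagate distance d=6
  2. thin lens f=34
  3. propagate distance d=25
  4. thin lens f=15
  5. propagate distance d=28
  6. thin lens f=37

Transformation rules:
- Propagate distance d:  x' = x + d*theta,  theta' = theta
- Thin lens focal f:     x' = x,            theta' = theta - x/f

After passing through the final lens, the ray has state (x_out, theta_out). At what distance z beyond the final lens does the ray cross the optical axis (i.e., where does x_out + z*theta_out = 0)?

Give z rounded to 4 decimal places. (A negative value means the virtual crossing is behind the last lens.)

Initial: x=2.0000 theta=0.0000
After 1 (propagate distance d=6): x=2.0000 theta=0.0000
After 2 (thin lens f=34): x=2.0000 theta=-1/17 (≈-0.0588)
After 3 (propagate distance d=25): x=9/17 (≈0.5294) theta=-1/17 (≈-0.0588)
After 4 (thin lens f=15): x=9/17 (≈0.5294) theta=-8/85 (≈-0.0941)
After 5 (propagate distance d=28): x=-179/85 (≈-2.1059) theta=-8/85 (≈-0.0941)
After 6 (thin lens f=37): x=-179/85 (≈-2.1059) theta=-117/3145 (≈-0.0372)
z_focus = -x_out/theta_out = -(-179/85)/(-117/3145) = -6623/117 ≈ -56.6068
Rounded to 4 decimal places: z = -56.6068

Answer: -56.6068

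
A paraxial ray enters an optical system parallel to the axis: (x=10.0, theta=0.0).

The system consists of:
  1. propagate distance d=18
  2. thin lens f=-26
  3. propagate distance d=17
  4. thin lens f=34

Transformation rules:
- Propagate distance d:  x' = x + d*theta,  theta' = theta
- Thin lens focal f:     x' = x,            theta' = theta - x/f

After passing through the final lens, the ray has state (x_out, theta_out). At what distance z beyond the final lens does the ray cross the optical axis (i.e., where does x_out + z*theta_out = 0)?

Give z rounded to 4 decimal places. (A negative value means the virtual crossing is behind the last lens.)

Answer: 162.4444

Derivation:
Initial: x=10.0000 theta=0.0000
After 1 (propagate distance d=18): x=10.0000 theta=0.0000
After 2 (thin lens f=-26): x=10.0000 theta=5/13 (≈0.3846)
After 3 (propagate distance d=17): x=215/13 (≈16.5385) theta=5/13 (≈0.3846)
After 4 (thin lens f=34): x=215/13 (≈16.5385) theta=-45/442 (≈-0.1018)
z_focus = -x_out/theta_out = -(215/13)/(-45/442) = 1462/9 ≈ 162.4444
Rounded to 4 decimal places: z = 162.4444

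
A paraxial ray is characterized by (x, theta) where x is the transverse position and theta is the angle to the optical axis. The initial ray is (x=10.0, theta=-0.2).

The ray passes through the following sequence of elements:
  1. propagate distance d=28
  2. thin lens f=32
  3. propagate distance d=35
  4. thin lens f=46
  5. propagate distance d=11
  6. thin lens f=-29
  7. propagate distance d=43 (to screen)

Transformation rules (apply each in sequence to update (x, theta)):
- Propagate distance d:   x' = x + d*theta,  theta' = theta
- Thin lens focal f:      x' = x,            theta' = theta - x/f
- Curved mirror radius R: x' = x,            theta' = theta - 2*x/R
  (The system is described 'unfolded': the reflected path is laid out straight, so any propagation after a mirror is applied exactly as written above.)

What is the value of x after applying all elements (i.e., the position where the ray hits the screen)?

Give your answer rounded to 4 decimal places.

Answer: -30.8033

Derivation:
Initial: x=10.0000 theta=-0.2000
After 1 (propagate distance d=28): x=4.4000 theta=-0.2000
After 2 (thin lens f=32): x=4.4000 theta=-0.3375
After 3 (propagate distance d=35): x=-7.4125 theta=-0.3375
After 4 (thin lens f=46): x=-7.4125 theta=-649/3680 (≈-0.1764)
After 5 (propagate distance d=11): x=-34417/3680 (≈-9.3524) theta=-649/3680 (≈-0.1764)
After 6 (thin lens f=-29): x=-34417/3680 (≈-9.3524) theta=-26619/53360 (≈-0.4989)
After 7 (propagate distance d=43 (to screen)): x=-3287327/106720 (≈-30.8033) theta=-26619/53360 (≈-0.4989)
Rounded to 4 decimal places: x = -30.8033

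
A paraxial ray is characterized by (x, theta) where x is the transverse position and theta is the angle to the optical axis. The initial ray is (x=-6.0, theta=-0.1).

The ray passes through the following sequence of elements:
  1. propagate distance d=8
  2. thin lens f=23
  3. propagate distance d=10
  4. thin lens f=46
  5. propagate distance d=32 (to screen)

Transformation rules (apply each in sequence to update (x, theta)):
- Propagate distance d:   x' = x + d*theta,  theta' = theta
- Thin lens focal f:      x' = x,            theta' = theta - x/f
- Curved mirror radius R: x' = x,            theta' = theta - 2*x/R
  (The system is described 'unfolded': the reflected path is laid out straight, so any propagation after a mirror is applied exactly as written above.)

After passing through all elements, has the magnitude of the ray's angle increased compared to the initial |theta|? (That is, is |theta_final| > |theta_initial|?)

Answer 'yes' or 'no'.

Answer: yes

Derivation:
Initial: x=-6.0000 theta=-0.1000
After 1 (propagate distance d=8): x=-6.8000 theta=-0.1000
After 2 (thin lens f=23): x=-6.8000 theta=9/46 (≈0.1957)
After 3 (propagate distance d=10): x=-557/115 (≈-4.8435) theta=9/46 (≈0.1957)
After 4 (thin lens f=46): x=-557/115 (≈-4.8435) theta=796/2645 (≈0.3009)
After 5 (propagate distance d=32 (to screen)): x=12661/2645 (≈4.7868) theta=796/2645 (≈0.3009)
|theta_initial|=0.1000 |theta_final|=796/2645 (≈0.3009) -> increased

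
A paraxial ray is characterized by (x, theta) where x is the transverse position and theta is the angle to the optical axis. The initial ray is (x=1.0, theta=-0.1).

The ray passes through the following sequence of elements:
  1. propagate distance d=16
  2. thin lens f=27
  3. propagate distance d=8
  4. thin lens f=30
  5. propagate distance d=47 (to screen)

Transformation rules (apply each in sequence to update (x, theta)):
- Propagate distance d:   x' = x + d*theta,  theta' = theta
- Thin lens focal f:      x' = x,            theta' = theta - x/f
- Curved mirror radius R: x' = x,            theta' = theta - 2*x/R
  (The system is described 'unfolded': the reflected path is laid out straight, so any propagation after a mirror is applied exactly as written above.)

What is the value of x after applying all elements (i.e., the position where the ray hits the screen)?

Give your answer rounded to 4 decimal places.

Answer: -2.9630

Derivation:
Initial: x=1.0000 theta=-0.1000
After 1 (propagate distance d=16): x=-0.6000 theta=-0.1000
After 2 (thin lens f=27): x=-0.6000 theta=-7/90 (≈-0.0778)
After 3 (propagate distance d=8): x=-11/9 (≈-1.2222) theta=-7/90 (≈-0.0778)
After 4 (thin lens f=30): x=-11/9 (≈-1.2222) theta=-1/27 (≈-0.0370)
After 5 (propagate distance d=47 (to screen)): x=-80/27 (≈-2.9630) theta=-1/27 (≈-0.0370)
Rounded to 4 decimal places: x = -2.9630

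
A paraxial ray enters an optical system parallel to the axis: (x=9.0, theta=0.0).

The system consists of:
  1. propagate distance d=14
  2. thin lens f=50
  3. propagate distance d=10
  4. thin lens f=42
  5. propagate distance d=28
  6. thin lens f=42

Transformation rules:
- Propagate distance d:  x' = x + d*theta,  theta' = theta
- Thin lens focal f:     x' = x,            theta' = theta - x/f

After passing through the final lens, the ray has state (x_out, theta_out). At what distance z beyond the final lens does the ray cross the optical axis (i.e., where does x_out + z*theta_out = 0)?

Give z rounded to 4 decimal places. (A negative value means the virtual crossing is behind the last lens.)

Initial: x=9.0000 theta=0.0000
After 1 (propagate distance d=14): x=9.0000 theta=0.0000
After 2 (thin lens f=50): x=9.0000 theta=-0.1800
After 3 (propagate distance d=10): x=7.2000 theta=-0.1800
After 4 (thin lens f=42): x=7.2000 theta=-123/350 (≈-0.3514)
After 5 (propagate distance d=28): x=-2.6400 theta=-123/350 (≈-0.3514)
After 6 (thin lens f=42): x=-2.6400 theta=-101/350 (≈-0.2886)
z_focus = -x_out/theta_out = -(-2.6400)/(-101/350) = -924/101 ≈ -9.1485
Rounded to 4 decimal places: z = -9.1485

Answer: -9.1485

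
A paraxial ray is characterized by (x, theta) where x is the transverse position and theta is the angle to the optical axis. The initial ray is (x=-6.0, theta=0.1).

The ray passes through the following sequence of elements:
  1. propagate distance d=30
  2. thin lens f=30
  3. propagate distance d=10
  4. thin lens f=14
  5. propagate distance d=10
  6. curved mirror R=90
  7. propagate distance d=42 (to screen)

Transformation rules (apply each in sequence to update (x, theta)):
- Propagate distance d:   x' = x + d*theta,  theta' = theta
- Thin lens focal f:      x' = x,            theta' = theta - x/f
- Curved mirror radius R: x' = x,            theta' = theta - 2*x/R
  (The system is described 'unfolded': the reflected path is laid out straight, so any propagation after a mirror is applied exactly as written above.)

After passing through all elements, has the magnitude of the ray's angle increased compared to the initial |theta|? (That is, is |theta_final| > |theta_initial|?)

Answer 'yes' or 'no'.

Initial: x=-6.0000 theta=0.1000
After 1 (propagate distance d=30): x=-3.0000 theta=0.1000
After 2 (thin lens f=30): x=-3.0000 theta=0.2000
After 3 (propagate distance d=10): x=-1.0000 theta=0.2000
After 4 (thin lens f=14): x=-1.0000 theta=19/70 (≈0.2714)
After 5 (propagate distance d=10): x=12/7 (≈1.7143) theta=19/70 (≈0.2714)
After 6 (curved mirror R=90): x=12/7 (≈1.7143) theta=7/30 (≈0.2333)
After 7 (propagate distance d=42 (to screen)): x=403/35 (≈11.5143) theta=7/30 (≈0.2333)
|theta_initial|=0.1000 |theta_final|=7/30 (≈0.2333) -> increased

Answer: yes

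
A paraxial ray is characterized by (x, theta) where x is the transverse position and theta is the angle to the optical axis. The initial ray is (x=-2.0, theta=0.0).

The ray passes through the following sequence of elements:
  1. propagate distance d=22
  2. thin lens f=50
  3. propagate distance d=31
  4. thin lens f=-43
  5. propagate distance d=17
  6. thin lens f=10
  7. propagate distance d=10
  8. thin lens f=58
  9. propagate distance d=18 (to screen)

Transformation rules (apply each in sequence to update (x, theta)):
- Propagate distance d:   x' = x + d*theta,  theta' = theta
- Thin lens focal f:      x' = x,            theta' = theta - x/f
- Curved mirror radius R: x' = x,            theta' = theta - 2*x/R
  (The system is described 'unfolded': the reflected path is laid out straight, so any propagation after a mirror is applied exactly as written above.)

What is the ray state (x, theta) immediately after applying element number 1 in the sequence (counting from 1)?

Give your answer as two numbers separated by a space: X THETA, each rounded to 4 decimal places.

Initial: x=-2.0000 theta=0.0000
After 1 (propagate distance d=22): x=-2.0000 theta=0.0000
Rounded to 4 decimal places: x = -2.0000, theta = 0.0000

Answer: -2.0000 0.0000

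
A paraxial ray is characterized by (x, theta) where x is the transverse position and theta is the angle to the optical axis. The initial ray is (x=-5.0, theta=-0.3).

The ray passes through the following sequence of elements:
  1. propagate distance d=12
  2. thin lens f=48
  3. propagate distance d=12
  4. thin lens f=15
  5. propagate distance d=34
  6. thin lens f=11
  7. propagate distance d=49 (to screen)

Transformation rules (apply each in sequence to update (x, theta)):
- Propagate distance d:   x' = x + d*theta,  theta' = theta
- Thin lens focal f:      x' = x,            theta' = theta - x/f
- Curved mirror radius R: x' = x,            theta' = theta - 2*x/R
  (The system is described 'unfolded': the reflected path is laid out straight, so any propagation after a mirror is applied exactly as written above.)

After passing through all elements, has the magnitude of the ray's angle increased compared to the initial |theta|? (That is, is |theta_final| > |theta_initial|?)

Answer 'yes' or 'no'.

Answer: no

Derivation:
Initial: x=-5.0000 theta=-0.3000
After 1 (propagate distance d=12): x=-8.6000 theta=-0.3000
After 2 (thin lens f=48): x=-8.6000 theta=-29/240 (≈-0.1208)
After 3 (propagate distance d=12): x=-10.0500 theta=-29/240 (≈-0.1208)
After 4 (thin lens f=15): x=-10.0500 theta=659/1200 (≈0.5492)
After 5 (propagate distance d=34): x=5173/600 (≈8.6217) theta=659/1200 (≈0.5492)
After 6 (thin lens f=11): x=5173/600 (≈8.6217) theta=-3097/13200 (≈-0.2346)
After 7 (propagate distance d=49 (to screen)): x=-12649/4400 (≈-2.8748) theta=-3097/13200 (≈-0.2346)
|theta_initial|=0.3000 |theta_final|=3097/13200 (≈0.2346) -> not increased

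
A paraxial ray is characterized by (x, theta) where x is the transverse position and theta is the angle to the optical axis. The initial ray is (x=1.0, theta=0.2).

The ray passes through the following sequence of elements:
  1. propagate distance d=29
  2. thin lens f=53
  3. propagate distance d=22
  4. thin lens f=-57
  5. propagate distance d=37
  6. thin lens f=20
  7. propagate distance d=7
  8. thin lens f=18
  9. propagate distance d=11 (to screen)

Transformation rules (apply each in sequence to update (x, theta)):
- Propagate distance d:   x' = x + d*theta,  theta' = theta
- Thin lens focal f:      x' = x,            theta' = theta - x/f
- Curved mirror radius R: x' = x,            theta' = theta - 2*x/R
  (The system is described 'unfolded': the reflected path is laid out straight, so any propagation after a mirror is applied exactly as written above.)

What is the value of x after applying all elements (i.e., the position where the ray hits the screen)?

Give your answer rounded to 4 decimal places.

Answer: -1.8941

Derivation:
Initial: x=1.0000 theta=0.2000
After 1 (propagate distance d=29): x=6.8000 theta=0.2000
After 2 (thin lens f=53): x=6.8000 theta=19/265 (≈0.0717)
After 3 (propagate distance d=22): x=444/53 (≈8.3774) theta=19/265 (≈0.0717)
After 4 (thin lens f=-57): x=444/53 (≈8.3774) theta=1101/5035 (≈0.2187)
After 5 (propagate distance d=37): x=82917/5035 (≈16.4681) theta=1101/5035 (≈0.2187)
After 6 (thin lens f=20): x=82917/5035 (≈16.4681) theta=-1149/1900 (≈-0.6047)
After 7 (propagate distance d=7): x=1232061/100700 (≈12.2350) theta=-1149/1900 (≈-0.6047)
After 8 (thin lens f=18): x=1232061/100700 (≈12.2350) theta=-776069/604200 (≈-1.2845)
After 9 (propagate distance d=11 (to screen)): x=-1144393/604200 (≈-1.8941) theta=-776069/604200 (≈-1.2845)
Rounded to 4 decimal places: x = -1.8941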